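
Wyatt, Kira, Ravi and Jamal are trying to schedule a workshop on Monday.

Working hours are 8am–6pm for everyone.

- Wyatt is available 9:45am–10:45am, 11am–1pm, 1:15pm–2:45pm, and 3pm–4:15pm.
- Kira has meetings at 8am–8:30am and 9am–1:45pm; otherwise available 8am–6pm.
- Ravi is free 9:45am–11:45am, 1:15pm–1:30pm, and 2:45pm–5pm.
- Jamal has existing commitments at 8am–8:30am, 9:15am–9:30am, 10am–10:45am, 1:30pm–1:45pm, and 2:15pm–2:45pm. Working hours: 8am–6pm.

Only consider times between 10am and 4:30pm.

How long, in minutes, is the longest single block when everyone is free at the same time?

Kira free within 08:00–18:00: 08:30–09:00, 13:45–18:00.
Jamal free within 08:00–18:00: 08:30–09:15, 09:30–10:00, 10:45–13:30, 13:45–14:15, 14:45–18:00.
Wyatt ∩ Kira: 13:45–14:45, 15:00–16:15.
Wyatt ∩ Kira ∩ Ravi: 15:00–16:15.
Wyatt ∩ Kira ∩ Ravi ∩ Jamal: 15:00–16:15.
Restricted to 10:00–16:30: 15:00–16:15.
Single common window of 75 minutes.

75 minutes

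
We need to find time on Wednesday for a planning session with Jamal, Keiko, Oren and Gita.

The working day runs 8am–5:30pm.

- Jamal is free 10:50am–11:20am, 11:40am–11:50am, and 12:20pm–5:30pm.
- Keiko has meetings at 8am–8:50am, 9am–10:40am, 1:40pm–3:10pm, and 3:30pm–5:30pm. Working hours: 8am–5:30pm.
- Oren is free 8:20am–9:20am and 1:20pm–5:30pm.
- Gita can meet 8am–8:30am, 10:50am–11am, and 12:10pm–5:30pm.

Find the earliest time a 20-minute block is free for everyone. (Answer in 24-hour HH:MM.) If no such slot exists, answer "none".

Keiko free within 08:00–17:30: 08:50–09:00, 10:40–13:40, 15:10–15:30.
Jamal ∩ Keiko: 10:50–11:20, 11:40–11:50, 12:20–13:40, 15:10–15:30.
Jamal ∩ Keiko ∩ Oren: 13:20–13:40, 15:10–15:30.
Jamal ∩ Keiko ∩ Oren ∩ Gita: 13:20–13:40, 15:10–15:30.
Windows ≥ 20 min: 13:20–13:40, 15:10–15:30.
Earliest such window starts at 13:20.

13:20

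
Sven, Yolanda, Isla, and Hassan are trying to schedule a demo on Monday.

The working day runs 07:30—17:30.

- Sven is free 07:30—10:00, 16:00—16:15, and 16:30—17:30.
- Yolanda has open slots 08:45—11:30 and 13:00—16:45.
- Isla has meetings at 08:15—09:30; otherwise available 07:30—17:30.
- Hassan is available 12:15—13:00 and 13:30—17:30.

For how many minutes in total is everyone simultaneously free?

30 minutes

Isla free within 07:30–17:30: 07:30–08:15, 09:30–17:30.
Sven ∩ Yolanda: 08:45–10:00, 16:00–16:15, 16:30–16:45.
Sven ∩ Yolanda ∩ Isla: 09:30–10:00, 16:00–16:15, 16:30–16:45.
Sven ∩ Yolanda ∩ Isla ∩ Hassan: 16:00–16:15, 16:30–16:45.
Total common minutes: 15 + 15 = 30.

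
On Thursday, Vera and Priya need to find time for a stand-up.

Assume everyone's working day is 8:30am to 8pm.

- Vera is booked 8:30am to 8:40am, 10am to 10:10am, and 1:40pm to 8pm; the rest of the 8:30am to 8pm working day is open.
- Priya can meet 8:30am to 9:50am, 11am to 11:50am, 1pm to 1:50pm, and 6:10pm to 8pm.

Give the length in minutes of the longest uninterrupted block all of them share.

Vera free within 08:30–20:00: 08:40–10:00, 10:10–13:40.
Vera ∩ Priya: 08:40–09:50, 11:00–11:50, 13:00–13:40.
Common window lengths: 70, 50, 40 min; longest is 70.

70 minutes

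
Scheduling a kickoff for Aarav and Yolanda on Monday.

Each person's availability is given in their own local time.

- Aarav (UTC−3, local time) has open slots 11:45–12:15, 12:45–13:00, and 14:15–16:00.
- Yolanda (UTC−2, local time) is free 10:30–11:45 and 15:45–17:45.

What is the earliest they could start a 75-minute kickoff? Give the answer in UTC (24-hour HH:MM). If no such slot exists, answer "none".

Aarav → UTC: 14:45–15:15, 15:45–16:00, 17:15–19:00.
Yolanda → UTC: 12:30–13:45, 17:45–19:45.
Aarav ∩ Yolanda: 17:45–19:00.
Windows ≥ 75 min: 17:45–19:00.
Earliest such window starts at 17:45.

17:45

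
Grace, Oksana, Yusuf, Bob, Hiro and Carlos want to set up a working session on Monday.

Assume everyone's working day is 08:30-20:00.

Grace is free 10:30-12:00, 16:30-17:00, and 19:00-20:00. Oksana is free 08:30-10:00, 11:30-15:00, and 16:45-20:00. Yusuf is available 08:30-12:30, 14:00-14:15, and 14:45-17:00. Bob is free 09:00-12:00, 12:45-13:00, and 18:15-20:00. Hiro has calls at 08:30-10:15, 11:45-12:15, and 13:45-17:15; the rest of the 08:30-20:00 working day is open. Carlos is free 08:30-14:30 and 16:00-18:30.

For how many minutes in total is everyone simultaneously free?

15 minutes

Hiro free within 08:30–20:00: 10:15–11:45, 12:15–13:45, 17:15–20:00.
Grace ∩ Oksana: 11:30–12:00, 16:45–17:00, 19:00–20:00.
Grace ∩ Oksana ∩ Yusuf: 11:30–12:00, 16:45–17:00.
Grace ∩ Oksana ∩ Yusuf ∩ Bob: 11:30–12:00.
Grace ∩ Oksana ∩ Yusuf ∩ Bob ∩ Hiro: 11:30–11:45.
Grace ∩ Oksana ∩ Yusuf ∩ Bob ∩ Hiro ∩ Carlos: 11:30–11:45.
Total common minutes: 15.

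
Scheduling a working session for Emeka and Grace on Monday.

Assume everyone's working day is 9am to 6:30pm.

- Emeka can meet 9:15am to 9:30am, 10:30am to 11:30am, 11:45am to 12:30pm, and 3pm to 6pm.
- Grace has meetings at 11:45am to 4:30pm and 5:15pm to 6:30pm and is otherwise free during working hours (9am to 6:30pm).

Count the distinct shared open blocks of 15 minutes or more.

Grace free within 09:00–18:30: 09:00–11:45, 16:30–17:15.
Emeka ∩ Grace: 09:15–09:30, 10:30–11:30, 16:30–17:15.
Windows ≥ 15 min: 09:15–09:30, 10:30–11:30, 16:30–17:15.
That's 3 windows.

3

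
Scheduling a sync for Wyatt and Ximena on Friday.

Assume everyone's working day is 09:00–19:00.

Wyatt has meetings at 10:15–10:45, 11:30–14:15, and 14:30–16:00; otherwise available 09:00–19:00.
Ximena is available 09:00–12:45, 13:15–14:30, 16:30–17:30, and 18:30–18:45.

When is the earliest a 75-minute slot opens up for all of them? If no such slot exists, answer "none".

Wyatt free within 09:00–19:00: 09:00–10:15, 10:45–11:30, 14:15–14:30, 16:00–19:00.
Wyatt ∩ Ximena: 09:00–10:15, 10:45–11:30, 14:15–14:30, 16:30–17:30, 18:30–18:45.
Windows ≥ 75 min: 09:00–10:15.
Earliest such window starts at 09:00.

09:00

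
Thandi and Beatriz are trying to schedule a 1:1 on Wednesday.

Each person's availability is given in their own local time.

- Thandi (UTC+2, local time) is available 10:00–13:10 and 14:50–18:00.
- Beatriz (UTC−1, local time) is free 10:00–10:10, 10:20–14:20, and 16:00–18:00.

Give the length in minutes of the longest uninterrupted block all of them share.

Thandi → UTC: 08:00–11:10, 12:50–16:00.
Beatriz → UTC: 11:00–11:10, 11:20–15:20, 17:00–19:00.
Thandi ∩ Beatriz: 11:00–11:10, 12:50–15:20.
Common window lengths: 10, 150 min; longest is 150.

150 minutes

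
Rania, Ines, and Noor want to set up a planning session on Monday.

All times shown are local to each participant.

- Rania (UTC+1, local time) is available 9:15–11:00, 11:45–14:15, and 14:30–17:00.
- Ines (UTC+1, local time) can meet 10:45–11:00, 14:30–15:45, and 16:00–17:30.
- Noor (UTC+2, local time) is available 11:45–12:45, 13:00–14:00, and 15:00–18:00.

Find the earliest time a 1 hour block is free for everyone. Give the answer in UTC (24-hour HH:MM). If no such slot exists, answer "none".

13:30

Rania → UTC: 08:15–10:00, 10:45–13:15, 13:30–16:00.
Ines → UTC: 09:45–10:00, 13:30–14:45, 15:00–16:30.
Noor → UTC: 09:45–10:45, 11:00–12:00, 13:00–16:00.
Rania ∩ Ines: 09:45–10:00, 13:30–14:45, 15:00–16:00.
Rania ∩ Ines ∩ Noor: 09:45–10:00, 13:30–14:45, 15:00–16:00.
Windows ≥ 60 min: 13:30–14:45, 15:00–16:00.
Earliest such window starts at 13:30.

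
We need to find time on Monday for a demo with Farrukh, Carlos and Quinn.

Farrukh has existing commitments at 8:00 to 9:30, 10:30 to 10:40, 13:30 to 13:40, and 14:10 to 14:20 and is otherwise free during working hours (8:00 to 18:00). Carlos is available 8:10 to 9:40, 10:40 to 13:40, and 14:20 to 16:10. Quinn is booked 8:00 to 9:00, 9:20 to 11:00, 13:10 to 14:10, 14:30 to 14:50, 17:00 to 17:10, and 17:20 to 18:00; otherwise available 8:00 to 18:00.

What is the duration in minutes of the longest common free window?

130 minutes

Farrukh free within 08:00–18:00: 09:30–10:30, 10:40–13:30, 13:40–14:10, 14:20–18:00.
Quinn free within 08:00–18:00: 09:00–09:20, 11:00–13:10, 14:10–14:30, 14:50–17:00, 17:10–17:20.
Farrukh ∩ Carlos: 09:30–09:40, 10:40–13:30, 14:20–16:10.
Farrukh ∩ Carlos ∩ Quinn: 11:00–13:10, 14:20–14:30, 14:50–16:10.
Common window lengths: 130, 10, 80 min; longest is 130.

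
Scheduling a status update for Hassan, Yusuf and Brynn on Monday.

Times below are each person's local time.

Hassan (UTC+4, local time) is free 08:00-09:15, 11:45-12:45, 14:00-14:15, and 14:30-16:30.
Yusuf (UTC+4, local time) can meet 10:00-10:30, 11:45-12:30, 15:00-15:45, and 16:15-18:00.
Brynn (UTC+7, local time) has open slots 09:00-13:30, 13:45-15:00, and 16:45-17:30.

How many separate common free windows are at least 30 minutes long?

0

Hassan → UTC: 04:00–05:15, 07:45–08:45, 10:00–10:15, 10:30–12:30.
Yusuf → UTC: 06:00–06:30, 07:45–08:30, 11:00–11:45, 12:15–14:00.
Brynn → UTC: 02:00–06:30, 06:45–08:00, 09:45–10:30.
Hassan ∩ Yusuf: 07:45–08:30, 11:00–11:45, 12:15–12:30.
Hassan ∩ Yusuf ∩ Brynn: 07:45–08:00.
Windows ≥ 30 min: (none).
That's 0 windows.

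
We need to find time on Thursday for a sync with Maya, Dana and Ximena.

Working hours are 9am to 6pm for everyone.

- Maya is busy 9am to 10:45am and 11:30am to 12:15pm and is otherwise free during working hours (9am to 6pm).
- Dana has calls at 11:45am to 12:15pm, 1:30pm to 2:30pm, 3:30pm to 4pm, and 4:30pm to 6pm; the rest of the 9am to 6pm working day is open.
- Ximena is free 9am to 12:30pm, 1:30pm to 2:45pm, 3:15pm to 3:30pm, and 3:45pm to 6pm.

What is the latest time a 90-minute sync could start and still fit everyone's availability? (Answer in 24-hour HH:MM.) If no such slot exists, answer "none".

Maya free within 09:00–18:00: 10:45–11:30, 12:15–18:00.
Dana free within 09:00–18:00: 09:00–11:45, 12:15–13:30, 14:30–15:30, 16:00–16:30.
Maya ∩ Dana: 10:45–11:30, 12:15–13:30, 14:30–15:30, 16:00–16:30.
Maya ∩ Dana ∩ Ximena: 10:45–11:30, 12:15–12:30, 14:30–14:45, 15:15–15:30, 16:00–16:30.
Windows ≥ 90 min: (none).

none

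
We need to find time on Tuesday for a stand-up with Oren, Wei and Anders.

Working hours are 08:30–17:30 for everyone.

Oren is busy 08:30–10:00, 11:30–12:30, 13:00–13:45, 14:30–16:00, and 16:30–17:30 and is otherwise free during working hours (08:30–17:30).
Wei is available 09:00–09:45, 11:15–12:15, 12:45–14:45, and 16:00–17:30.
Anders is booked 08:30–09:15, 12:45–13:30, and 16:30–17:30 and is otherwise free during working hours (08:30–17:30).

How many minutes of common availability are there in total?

90 minutes

Oren free within 08:30–17:30: 10:00–11:30, 12:30–13:00, 13:45–14:30, 16:00–16:30.
Anders free within 08:30–17:30: 09:15–12:45, 13:30–16:30.
Oren ∩ Wei: 11:15–11:30, 12:45–13:00, 13:45–14:30, 16:00–16:30.
Oren ∩ Wei ∩ Anders: 11:15–11:30, 13:45–14:30, 16:00–16:30.
Total common minutes: 15 + 45 + 30 = 90.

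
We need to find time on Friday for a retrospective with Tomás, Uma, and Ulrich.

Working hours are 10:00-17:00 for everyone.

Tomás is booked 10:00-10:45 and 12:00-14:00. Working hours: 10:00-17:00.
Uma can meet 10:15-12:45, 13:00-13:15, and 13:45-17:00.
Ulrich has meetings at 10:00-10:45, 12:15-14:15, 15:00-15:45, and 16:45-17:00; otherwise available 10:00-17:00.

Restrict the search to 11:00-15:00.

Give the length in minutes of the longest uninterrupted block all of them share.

60 minutes

Tomás free within 10:00–17:00: 10:45–12:00, 14:00–17:00.
Ulrich free within 10:00–17:00: 10:45–12:15, 14:15–15:00, 15:45–16:45.
Tomás ∩ Uma: 10:45–12:00, 14:00–17:00.
Tomás ∩ Uma ∩ Ulrich: 10:45–12:00, 14:15–15:00, 15:45–16:45.
Restricted to 11:00–15:00: 11:00–12:00, 14:15–15:00.
Common window lengths: 60, 45 min; longest is 60.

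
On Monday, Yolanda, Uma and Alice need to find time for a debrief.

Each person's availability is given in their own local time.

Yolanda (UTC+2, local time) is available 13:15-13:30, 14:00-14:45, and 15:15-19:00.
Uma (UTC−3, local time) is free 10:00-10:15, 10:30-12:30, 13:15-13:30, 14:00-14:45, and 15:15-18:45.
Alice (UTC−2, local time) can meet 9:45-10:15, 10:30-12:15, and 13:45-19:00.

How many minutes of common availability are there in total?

60 minutes

Yolanda → UTC: 11:15–11:30, 12:00–12:45, 13:15–17:00.
Uma → UTC: 13:00–13:15, 13:30–15:30, 16:15–16:30, 17:00–17:45, 18:15–21:45.
Alice → UTC: 11:45–12:15, 12:30–14:15, 15:45–21:00.
Yolanda ∩ Uma: 13:30–15:30, 16:15–16:30.
Yolanda ∩ Uma ∩ Alice: 13:30–14:15, 16:15–16:30.
Total common minutes: 45 + 15 = 60.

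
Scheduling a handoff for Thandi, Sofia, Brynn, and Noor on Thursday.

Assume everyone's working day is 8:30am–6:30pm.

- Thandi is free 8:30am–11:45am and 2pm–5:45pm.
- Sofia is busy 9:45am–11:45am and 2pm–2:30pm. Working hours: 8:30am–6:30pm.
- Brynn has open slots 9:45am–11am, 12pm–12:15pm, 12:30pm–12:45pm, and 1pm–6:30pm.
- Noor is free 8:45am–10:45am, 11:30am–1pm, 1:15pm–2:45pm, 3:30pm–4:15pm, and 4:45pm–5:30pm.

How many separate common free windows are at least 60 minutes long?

Sofia free within 08:30–18:30: 08:30–09:45, 11:45–14:00, 14:30–18:30.
Thandi ∩ Sofia: 08:30–09:45, 14:30–17:45.
Thandi ∩ Sofia ∩ Brynn: 14:30–17:45.
Thandi ∩ Sofia ∩ Brynn ∩ Noor: 14:30–14:45, 15:30–16:15, 16:45–17:30.
Windows ≥ 60 min: (none).
That's 0 windows.

0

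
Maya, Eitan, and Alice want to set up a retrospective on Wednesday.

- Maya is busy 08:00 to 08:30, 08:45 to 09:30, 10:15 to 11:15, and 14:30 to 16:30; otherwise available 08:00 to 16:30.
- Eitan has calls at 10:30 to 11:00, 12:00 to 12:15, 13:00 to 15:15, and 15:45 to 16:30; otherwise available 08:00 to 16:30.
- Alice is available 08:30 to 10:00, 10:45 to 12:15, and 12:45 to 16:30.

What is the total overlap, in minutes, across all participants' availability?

Maya free within 08:00–16:30: 08:30–08:45, 09:30–10:15, 11:15–14:30.
Eitan free within 08:00–16:30: 08:00–10:30, 11:00–12:00, 12:15–13:00, 15:15–15:45.
Maya ∩ Eitan: 08:30–08:45, 09:30–10:15, 11:15–12:00, 12:15–13:00.
Maya ∩ Eitan ∩ Alice: 08:30–08:45, 09:30–10:00, 11:15–12:00, 12:45–13:00.
Total common minutes: 15 + 30 + 45 + 15 = 105.

105 minutes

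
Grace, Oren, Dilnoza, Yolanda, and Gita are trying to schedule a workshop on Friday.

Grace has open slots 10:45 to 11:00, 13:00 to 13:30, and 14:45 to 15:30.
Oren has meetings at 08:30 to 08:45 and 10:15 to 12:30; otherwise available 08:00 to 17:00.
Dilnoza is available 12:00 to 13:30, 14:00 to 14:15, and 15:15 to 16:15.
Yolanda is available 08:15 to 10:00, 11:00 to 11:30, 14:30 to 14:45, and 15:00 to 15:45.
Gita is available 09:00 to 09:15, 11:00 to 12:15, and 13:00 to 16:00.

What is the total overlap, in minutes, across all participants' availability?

15 minutes

Oren free within 08:00–17:00: 08:00–08:30, 08:45–10:15, 12:30–17:00.
Grace ∩ Oren: 13:00–13:30, 14:45–15:30.
Grace ∩ Oren ∩ Dilnoza: 13:00–13:30, 15:15–15:30.
Grace ∩ Oren ∩ Dilnoza ∩ Yolanda: 15:15–15:30.
Grace ∩ Oren ∩ Dilnoza ∩ Yolanda ∩ Gita: 15:15–15:30.
Total common minutes: 15.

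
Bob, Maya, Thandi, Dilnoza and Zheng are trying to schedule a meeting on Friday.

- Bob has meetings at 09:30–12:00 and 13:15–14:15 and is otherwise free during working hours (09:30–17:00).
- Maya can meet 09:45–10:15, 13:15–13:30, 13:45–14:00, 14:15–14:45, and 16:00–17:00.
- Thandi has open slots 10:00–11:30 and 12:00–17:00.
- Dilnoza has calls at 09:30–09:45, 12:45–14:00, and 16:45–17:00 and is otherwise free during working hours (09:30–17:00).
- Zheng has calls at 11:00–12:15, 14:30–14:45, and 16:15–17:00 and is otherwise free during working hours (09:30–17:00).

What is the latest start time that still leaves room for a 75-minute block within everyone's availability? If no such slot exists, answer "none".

Bob free within 09:30–17:00: 12:00–13:15, 14:15–17:00.
Dilnoza free within 09:30–17:00: 09:45–12:45, 14:00–16:45.
Zheng free within 09:30–17:00: 09:30–11:00, 12:15–14:30, 14:45–16:15.
Bob ∩ Maya: 14:15–14:45, 16:00–17:00.
Bob ∩ Maya ∩ Thandi: 14:15–14:45, 16:00–17:00.
Bob ∩ Maya ∩ Thandi ∩ Dilnoza: 14:15–14:45, 16:00–16:45.
Bob ∩ Maya ∩ Thandi ∩ Dilnoza ∩ Zheng: 14:15–14:30, 16:00–16:15.
Windows ≥ 75 min: (none).

none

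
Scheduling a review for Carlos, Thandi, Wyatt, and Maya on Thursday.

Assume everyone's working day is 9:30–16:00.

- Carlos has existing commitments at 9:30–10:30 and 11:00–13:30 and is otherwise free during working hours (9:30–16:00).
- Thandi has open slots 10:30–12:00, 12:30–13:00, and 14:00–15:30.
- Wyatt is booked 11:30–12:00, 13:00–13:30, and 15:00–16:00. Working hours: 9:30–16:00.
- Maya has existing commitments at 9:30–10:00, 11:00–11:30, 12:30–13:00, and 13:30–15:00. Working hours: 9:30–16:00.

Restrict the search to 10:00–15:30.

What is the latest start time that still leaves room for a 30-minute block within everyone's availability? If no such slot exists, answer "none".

Carlos free within 09:30–16:00: 10:30–11:00, 13:30–16:00.
Wyatt free within 09:30–16:00: 09:30–11:30, 12:00–13:00, 13:30–15:00.
Maya free within 09:30–16:00: 10:00–11:00, 11:30–12:30, 13:00–13:30, 15:00–16:00.
Carlos ∩ Thandi: 10:30–11:00, 14:00–15:30.
Carlos ∩ Thandi ∩ Wyatt: 10:30–11:00, 14:00–15:00.
Carlos ∩ Thandi ∩ Wyatt ∩ Maya: 10:30–11:00.
Restricted to 10:00–15:30: 10:30–11:00.
Windows ≥ 30 min: 10:30–11:00.
Latest start in the last window 10:30–11:00 is 11:00 − 30 min = 10:30.

10:30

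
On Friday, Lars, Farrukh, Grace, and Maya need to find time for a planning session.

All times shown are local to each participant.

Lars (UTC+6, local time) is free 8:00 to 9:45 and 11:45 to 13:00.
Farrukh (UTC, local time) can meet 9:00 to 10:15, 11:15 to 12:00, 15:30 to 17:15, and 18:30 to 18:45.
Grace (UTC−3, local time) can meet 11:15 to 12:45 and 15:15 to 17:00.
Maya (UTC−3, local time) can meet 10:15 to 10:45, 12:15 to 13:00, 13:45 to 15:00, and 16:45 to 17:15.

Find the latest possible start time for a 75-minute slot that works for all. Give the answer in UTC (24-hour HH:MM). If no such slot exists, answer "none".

Lars → UTC: 02:00–03:45, 05:45–07:00.
Farrukh → UTC: 09:00–10:15, 11:15–12:00, 15:30–17:15, 18:30–18:45.
Grace → UTC: 14:15–15:45, 18:15–20:00.
Maya → UTC: 13:15–13:45, 15:15–16:00, 16:45–18:00, 19:45–20:15.
Lars ∩ Farrukh: (none).
Lars ∩ Farrukh ∩ Grace: (none).
Lars ∩ Farrukh ∩ Grace ∩ Maya: (none).
Windows ≥ 75 min: (none).

none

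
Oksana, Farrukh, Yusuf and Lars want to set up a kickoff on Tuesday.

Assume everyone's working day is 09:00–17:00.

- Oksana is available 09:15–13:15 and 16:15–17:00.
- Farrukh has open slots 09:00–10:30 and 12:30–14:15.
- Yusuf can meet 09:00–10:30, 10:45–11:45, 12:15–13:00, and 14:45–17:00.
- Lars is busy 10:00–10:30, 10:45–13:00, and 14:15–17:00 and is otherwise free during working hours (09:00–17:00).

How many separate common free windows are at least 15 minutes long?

Lars free within 09:00–17:00: 09:00–10:00, 10:30–10:45, 13:00–14:15.
Oksana ∩ Farrukh: 09:15–10:30, 12:30–13:15.
Oksana ∩ Farrukh ∩ Yusuf: 09:15–10:30, 12:30–13:00.
Oksana ∩ Farrukh ∩ Yusuf ∩ Lars: 09:15–10:00.
Windows ≥ 15 min: 09:15–10:00.
That's 1 window.

1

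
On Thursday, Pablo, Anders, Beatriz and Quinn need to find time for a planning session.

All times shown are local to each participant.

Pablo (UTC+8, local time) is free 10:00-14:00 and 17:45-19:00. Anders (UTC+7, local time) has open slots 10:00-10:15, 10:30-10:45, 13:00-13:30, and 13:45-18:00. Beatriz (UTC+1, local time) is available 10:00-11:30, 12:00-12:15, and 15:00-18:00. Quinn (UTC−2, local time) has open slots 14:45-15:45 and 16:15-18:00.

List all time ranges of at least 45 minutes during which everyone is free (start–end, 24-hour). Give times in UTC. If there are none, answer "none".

Pablo → UTC: 02:00–06:00, 09:45–11:00.
Anders → UTC: 03:00–03:15, 03:30–03:45, 06:00–06:30, 06:45–11:00.
Beatriz → UTC: 09:00–10:30, 11:00–11:15, 14:00–17:00.
Quinn → UTC: 16:45–17:45, 18:15–20:00.
Pablo ∩ Anders: 03:00–03:15, 03:30–03:45, 09:45–11:00.
Pablo ∩ Anders ∩ Beatriz: 09:45–10:30.
Pablo ∩ Anders ∩ Beatriz ∩ Quinn: (none).
Windows ≥ 45 min: (none).

none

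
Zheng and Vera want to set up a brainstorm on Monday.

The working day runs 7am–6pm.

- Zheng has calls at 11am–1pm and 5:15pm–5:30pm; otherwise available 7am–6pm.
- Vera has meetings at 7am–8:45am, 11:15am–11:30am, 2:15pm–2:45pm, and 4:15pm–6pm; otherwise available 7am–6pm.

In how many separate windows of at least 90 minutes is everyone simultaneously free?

2

Zheng free within 07:00–18:00: 07:00–11:00, 13:00–17:15, 17:30–18:00.
Vera free within 07:00–18:00: 08:45–11:15, 11:30–14:15, 14:45–16:15.
Zheng ∩ Vera: 08:45–11:00, 13:00–14:15, 14:45–16:15.
Windows ≥ 90 min: 08:45–11:00, 14:45–16:15.
That's 2 windows.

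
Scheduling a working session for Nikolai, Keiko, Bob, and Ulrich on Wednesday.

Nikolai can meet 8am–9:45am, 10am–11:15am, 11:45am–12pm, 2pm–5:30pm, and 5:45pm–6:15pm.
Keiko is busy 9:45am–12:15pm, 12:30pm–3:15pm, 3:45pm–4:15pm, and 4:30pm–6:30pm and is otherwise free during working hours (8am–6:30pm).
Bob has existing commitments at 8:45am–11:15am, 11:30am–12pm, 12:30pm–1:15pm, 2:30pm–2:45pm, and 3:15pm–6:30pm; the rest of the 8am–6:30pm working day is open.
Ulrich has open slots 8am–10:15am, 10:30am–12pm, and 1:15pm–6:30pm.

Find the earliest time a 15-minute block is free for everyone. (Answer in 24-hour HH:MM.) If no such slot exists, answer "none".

08:00

Keiko free within 08:00–18:30: 08:00–09:45, 12:15–12:30, 15:15–15:45, 16:15–16:30.
Bob free within 08:00–18:30: 08:00–08:45, 11:15–11:30, 12:00–12:30, 13:15–14:30, 14:45–15:15.
Nikolai ∩ Keiko: 08:00–09:45, 15:15–15:45, 16:15–16:30.
Nikolai ∩ Keiko ∩ Bob: 08:00–08:45.
Nikolai ∩ Keiko ∩ Bob ∩ Ulrich: 08:00–08:45.
Windows ≥ 15 min: 08:00–08:45.
Earliest such window starts at 08:00.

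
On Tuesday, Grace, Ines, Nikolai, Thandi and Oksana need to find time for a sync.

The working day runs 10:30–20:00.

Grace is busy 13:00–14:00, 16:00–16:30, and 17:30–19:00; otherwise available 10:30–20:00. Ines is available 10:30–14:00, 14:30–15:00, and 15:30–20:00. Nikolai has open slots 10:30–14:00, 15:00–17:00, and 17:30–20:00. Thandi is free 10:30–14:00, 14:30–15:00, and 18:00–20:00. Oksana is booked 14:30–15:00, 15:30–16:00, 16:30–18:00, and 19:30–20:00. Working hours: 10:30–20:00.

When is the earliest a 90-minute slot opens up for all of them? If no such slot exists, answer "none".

10:30

Grace free within 10:30–20:00: 10:30–13:00, 14:00–16:00, 16:30–17:30, 19:00–20:00.
Oksana free within 10:30–20:00: 10:30–14:30, 15:00–15:30, 16:00–16:30, 18:00–19:30.
Grace ∩ Ines: 10:30–13:00, 14:30–15:00, 15:30–16:00, 16:30–17:30, 19:00–20:00.
Grace ∩ Ines ∩ Nikolai: 10:30–13:00, 15:30–16:00, 16:30–17:00, 19:00–20:00.
Grace ∩ Ines ∩ Nikolai ∩ Thandi: 10:30–13:00, 19:00–20:00.
Grace ∩ Ines ∩ Nikolai ∩ Thandi ∩ Oksana: 10:30–13:00, 19:00–19:30.
Windows ≥ 90 min: 10:30–13:00.
Earliest such window starts at 10:30.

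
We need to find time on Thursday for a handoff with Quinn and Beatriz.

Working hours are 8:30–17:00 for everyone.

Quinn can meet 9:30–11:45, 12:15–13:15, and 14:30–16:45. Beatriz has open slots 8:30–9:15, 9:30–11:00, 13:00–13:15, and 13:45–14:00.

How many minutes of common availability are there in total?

105 minutes

Quinn ∩ Beatriz: 09:30–11:00, 13:00–13:15.
Total common minutes: 90 + 15 = 105.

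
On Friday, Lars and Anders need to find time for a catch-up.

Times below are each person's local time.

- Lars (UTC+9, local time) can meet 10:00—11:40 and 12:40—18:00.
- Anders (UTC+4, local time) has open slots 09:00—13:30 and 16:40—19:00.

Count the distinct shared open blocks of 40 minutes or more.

1

Lars → UTC: 01:00–02:40, 03:40–09:00.
Anders → UTC: 05:00–09:30, 12:40–15:00.
Lars ∩ Anders: 05:00–09:00.
Windows ≥ 40 min: 05:00–09:00.
That's 1 window.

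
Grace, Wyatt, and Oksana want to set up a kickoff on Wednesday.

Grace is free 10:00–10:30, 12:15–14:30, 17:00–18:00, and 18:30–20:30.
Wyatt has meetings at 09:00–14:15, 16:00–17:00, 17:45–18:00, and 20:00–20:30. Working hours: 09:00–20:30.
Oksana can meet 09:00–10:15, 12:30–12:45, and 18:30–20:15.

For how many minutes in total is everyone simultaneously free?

90 minutes

Wyatt free within 09:00–20:30: 14:15–16:00, 17:00–17:45, 18:00–20:00.
Grace ∩ Wyatt: 14:15–14:30, 17:00–17:45, 18:30–20:00.
Grace ∩ Wyatt ∩ Oksana: 18:30–20:00.
Total common minutes: 90.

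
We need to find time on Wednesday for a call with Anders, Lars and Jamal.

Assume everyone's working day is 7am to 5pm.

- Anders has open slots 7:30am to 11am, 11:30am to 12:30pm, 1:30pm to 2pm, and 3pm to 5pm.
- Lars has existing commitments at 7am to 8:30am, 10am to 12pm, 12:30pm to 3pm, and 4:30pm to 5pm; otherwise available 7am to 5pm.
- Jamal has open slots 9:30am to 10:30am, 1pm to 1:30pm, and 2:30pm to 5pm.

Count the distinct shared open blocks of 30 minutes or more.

2

Lars free within 07:00–17:00: 08:30–10:00, 12:00–12:30, 15:00–16:30.
Anders ∩ Lars: 08:30–10:00, 12:00–12:30, 15:00–16:30.
Anders ∩ Lars ∩ Jamal: 09:30–10:00, 15:00–16:30.
Windows ≥ 30 min: 09:30–10:00, 15:00–16:30.
That's 2 windows.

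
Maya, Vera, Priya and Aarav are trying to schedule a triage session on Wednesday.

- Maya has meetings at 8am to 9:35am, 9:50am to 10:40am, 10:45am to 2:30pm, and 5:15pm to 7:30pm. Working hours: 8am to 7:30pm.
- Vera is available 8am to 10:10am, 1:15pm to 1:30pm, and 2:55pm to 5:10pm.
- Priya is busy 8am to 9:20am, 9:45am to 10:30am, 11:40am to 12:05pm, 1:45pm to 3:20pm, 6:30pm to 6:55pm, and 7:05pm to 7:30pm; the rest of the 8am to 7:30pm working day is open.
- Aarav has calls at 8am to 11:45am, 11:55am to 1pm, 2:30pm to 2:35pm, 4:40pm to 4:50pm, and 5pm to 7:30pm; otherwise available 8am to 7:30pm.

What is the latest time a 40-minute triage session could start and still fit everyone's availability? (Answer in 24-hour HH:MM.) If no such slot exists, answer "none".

Maya free within 08:00–19:30: 09:35–09:50, 10:40–10:45, 14:30–17:15.
Priya free within 08:00–19:30: 09:20–09:45, 10:30–11:40, 12:05–13:45, 15:20–18:30, 18:55–19:05.
Aarav free within 08:00–19:30: 11:45–11:55, 13:00–14:30, 14:35–16:40, 16:50–17:00.
Maya ∩ Vera: 09:35–09:50, 14:55–17:10.
Maya ∩ Vera ∩ Priya: 09:35–09:45, 15:20–17:10.
Maya ∩ Vera ∩ Priya ∩ Aarav: 15:20–16:40, 16:50–17:00.
Windows ≥ 40 min: 15:20–16:40.
Latest start in the last window 15:20–16:40 is 16:40 − 40 min = 16:00.

16:00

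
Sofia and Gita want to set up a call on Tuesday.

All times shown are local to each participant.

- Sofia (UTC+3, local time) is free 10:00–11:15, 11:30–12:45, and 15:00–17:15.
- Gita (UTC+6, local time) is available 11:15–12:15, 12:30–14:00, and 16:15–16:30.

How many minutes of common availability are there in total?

Sofia → UTC: 07:00–08:15, 08:30–09:45, 12:00–14:15.
Gita → UTC: 05:15–06:15, 06:30–08:00, 10:15–10:30.
Sofia ∩ Gita: 07:00–08:00.
Total common minutes: 60.

60 minutes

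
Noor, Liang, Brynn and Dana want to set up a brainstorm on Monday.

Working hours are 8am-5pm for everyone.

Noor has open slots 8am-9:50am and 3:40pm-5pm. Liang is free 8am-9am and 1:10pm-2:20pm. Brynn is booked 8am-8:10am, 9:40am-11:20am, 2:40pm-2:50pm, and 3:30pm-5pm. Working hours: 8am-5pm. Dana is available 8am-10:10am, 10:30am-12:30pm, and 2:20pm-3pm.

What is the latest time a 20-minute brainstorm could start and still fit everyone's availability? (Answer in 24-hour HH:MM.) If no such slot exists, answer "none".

08:40

Brynn free within 08:00–17:00: 08:10–09:40, 11:20–14:40, 14:50–15:30.
Noor ∩ Liang: 08:00–09:00.
Noor ∩ Liang ∩ Brynn: 08:10–09:00.
Noor ∩ Liang ∩ Brynn ∩ Dana: 08:10–09:00.
Windows ≥ 20 min: 08:10–09:00.
Latest start in the last window 08:10–09:00 is 09:00 − 20 min = 08:40.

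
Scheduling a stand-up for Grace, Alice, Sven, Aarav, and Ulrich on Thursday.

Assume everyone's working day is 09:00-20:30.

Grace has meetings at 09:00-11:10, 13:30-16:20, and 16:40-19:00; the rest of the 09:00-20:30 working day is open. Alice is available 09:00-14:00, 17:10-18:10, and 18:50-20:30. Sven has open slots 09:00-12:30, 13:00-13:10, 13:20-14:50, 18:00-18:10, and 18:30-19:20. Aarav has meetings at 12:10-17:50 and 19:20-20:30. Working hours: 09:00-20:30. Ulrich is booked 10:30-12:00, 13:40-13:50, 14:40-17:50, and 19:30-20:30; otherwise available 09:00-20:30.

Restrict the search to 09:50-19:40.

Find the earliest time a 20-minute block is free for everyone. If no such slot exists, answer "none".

Grace free within 09:00–20:30: 11:10–13:30, 16:20–16:40, 19:00–20:30.
Aarav free within 09:00–20:30: 09:00–12:10, 17:50–19:20.
Ulrich free within 09:00–20:30: 09:00–10:30, 12:00–13:40, 13:50–14:40, 17:50–19:30.
Grace ∩ Alice: 11:10–13:30, 19:00–20:30.
Grace ∩ Alice ∩ Sven: 11:10–12:30, 13:00–13:10, 13:20–13:30, 19:00–19:20.
Grace ∩ Alice ∩ Sven ∩ Aarav: 11:10–12:10, 19:00–19:20.
Grace ∩ Alice ∩ Sven ∩ Aarav ∩ Ulrich: 12:00–12:10, 19:00–19:20.
Restricted to 09:50–19:40: 12:00–12:10, 19:00–19:20.
Windows ≥ 20 min: 19:00–19:20.
Earliest such window starts at 19:00.

19:00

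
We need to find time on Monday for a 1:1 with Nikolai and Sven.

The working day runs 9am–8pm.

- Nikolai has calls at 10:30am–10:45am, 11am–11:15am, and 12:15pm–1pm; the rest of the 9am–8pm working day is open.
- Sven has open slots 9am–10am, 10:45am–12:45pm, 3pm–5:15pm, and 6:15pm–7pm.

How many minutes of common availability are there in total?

315 minutes

Nikolai free within 09:00–20:00: 09:00–10:30, 10:45–11:00, 11:15–12:15, 13:00–20:00.
Nikolai ∩ Sven: 09:00–10:00, 10:45–11:00, 11:15–12:15, 15:00–17:15, 18:15–19:00.
Total common minutes: 60 + 15 + 60 + 135 + 45 = 315.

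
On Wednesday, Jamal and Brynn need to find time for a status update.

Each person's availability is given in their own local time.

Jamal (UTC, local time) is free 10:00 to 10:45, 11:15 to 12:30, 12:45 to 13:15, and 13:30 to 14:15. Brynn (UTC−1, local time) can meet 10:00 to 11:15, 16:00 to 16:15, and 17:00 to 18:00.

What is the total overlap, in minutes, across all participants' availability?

60 minutes

Jamal → UTC: 10:00–10:45, 11:15–12:30, 12:45–13:15, 13:30–14:15.
Brynn → UTC: 11:00–12:15, 17:00–17:15, 18:00–19:00.
Jamal ∩ Brynn: 11:15–12:15.
Total common minutes: 60.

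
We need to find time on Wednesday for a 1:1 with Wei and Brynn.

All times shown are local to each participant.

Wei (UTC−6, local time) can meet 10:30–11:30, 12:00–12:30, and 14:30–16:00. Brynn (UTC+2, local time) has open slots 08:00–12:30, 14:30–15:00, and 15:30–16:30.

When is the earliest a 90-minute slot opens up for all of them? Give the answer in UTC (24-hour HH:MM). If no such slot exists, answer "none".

none

Wei → UTC: 16:30–17:30, 18:00–18:30, 20:30–22:00.
Brynn → UTC: 06:00–10:30, 12:30–13:00, 13:30–14:30.
Wei ∩ Brynn: (none).
Windows ≥ 90 min: (none).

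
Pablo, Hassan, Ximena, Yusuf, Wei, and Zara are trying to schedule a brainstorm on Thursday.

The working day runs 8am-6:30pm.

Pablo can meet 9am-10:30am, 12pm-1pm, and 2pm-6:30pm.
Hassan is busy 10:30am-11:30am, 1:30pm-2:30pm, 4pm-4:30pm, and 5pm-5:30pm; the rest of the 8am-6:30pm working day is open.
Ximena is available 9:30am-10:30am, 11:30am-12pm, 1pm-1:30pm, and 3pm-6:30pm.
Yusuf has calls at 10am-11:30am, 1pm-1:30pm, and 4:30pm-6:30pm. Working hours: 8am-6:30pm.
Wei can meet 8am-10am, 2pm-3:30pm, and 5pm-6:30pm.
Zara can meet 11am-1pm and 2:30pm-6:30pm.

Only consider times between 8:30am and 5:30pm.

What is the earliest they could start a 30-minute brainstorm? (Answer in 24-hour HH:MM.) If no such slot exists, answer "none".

Hassan free within 08:00–18:30: 08:00–10:30, 11:30–13:30, 14:30–16:00, 16:30–17:00, 17:30–18:30.
Yusuf free within 08:00–18:30: 08:00–10:00, 11:30–13:00, 13:30–16:30.
Pablo ∩ Hassan: 09:00–10:30, 12:00–13:00, 14:30–16:00, 16:30–17:00, 17:30–18:30.
Pablo ∩ Hassan ∩ Ximena: 09:30–10:30, 15:00–16:00, 16:30–17:00, 17:30–18:30.
Pablo ∩ Hassan ∩ Ximena ∩ Yusuf: 09:30–10:00, 15:00–16:00.
Pablo ∩ Hassan ∩ Ximena ∩ Yusuf ∩ Wei: 09:30–10:00, 15:00–15:30.
Pablo ∩ Hassan ∩ Ximena ∩ Yusuf ∩ Wei ∩ Zara: 15:00–15:30.
Restricted to 08:30–17:30: 15:00–15:30.
Windows ≥ 30 min: 15:00–15:30.
Earliest such window starts at 15:00.

15:00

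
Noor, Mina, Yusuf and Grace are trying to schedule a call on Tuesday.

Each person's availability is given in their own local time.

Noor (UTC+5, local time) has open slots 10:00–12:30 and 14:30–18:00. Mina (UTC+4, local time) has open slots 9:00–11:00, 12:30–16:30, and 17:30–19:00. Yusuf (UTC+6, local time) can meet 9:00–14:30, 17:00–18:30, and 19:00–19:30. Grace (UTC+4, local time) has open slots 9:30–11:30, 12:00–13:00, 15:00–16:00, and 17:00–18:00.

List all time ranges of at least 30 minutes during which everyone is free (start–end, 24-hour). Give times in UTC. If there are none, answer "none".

Noor → UTC: 05:00–07:30, 09:30–13:00.
Mina → UTC: 05:00–07:00, 08:30–12:30, 13:30–15:00.
Yusuf → UTC: 03:00–08:30, 11:00–12:30, 13:00–13:30.
Grace → UTC: 05:30–07:30, 08:00–09:00, 11:00–12:00, 13:00–14:00.
Noor ∩ Mina: 05:00–07:00, 09:30–12:30.
Noor ∩ Mina ∩ Yusuf: 05:00–07:00, 11:00–12:30.
Noor ∩ Mina ∩ Yusuf ∩ Grace: 05:30–07:00, 11:00–12:00.
Windows ≥ 30 min: 05:30–07:00, 11:00–12:00.

05:30–07:00, 11:00–12:00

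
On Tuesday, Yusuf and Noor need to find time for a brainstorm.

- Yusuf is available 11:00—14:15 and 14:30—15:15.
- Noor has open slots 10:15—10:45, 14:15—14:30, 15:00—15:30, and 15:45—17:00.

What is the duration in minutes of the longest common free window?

Yusuf ∩ Noor: 15:00–15:15.
Single common window of 15 minutes.

15 minutes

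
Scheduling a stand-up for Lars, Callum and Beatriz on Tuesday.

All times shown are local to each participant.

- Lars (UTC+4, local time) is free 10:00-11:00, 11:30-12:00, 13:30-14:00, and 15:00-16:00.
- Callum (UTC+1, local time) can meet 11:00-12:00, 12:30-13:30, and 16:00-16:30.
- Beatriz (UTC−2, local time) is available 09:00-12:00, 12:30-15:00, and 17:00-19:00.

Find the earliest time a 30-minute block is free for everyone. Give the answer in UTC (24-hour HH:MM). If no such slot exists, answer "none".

Lars → UTC: 06:00–07:00, 07:30–08:00, 09:30–10:00, 11:00–12:00.
Callum → UTC: 10:00–11:00, 11:30–12:30, 15:00–15:30.
Beatriz → UTC: 11:00–14:00, 14:30–17:00, 19:00–21:00.
Lars ∩ Callum: 11:30–12:00.
Lars ∩ Callum ∩ Beatriz: 11:30–12:00.
Windows ≥ 30 min: 11:30–12:00.
Earliest such window starts at 11:30.

11:30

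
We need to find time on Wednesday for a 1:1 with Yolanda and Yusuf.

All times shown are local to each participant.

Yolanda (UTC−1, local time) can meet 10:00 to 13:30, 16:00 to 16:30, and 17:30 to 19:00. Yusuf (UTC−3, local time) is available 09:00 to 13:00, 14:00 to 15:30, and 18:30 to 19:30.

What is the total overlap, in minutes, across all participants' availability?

180 minutes

Yolanda → UTC: 11:00–14:30, 17:00–17:30, 18:30–20:00.
Yusuf → UTC: 12:00–16:00, 17:00–18:30, 21:30–22:30.
Yolanda ∩ Yusuf: 12:00–14:30, 17:00–17:30.
Total common minutes: 150 + 30 = 180.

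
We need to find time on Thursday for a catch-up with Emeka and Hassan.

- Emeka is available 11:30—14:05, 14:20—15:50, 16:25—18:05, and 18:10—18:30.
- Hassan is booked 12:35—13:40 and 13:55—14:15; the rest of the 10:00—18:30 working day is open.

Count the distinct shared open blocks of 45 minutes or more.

3

Hassan free within 10:00–18:30: 10:00–12:35, 13:40–13:55, 14:15–18:30.
Emeka ∩ Hassan: 11:30–12:35, 13:40–13:55, 14:20–15:50, 16:25–18:05, 18:10–18:30.
Windows ≥ 45 min: 11:30–12:35, 14:20–15:50, 16:25–18:05.
That's 3 windows.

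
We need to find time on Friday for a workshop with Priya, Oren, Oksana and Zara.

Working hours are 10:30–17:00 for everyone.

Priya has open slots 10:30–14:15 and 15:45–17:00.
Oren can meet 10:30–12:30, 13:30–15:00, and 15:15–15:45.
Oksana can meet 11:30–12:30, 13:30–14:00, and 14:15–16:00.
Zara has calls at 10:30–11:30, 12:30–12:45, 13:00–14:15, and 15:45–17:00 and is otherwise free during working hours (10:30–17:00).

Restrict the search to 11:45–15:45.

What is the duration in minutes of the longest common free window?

45 minutes

Zara free within 10:30–17:00: 11:30–12:30, 12:45–13:00, 14:15–15:45.
Priya ∩ Oren: 10:30–12:30, 13:30–14:15.
Priya ∩ Oren ∩ Oksana: 11:30–12:30, 13:30–14:00.
Priya ∩ Oren ∩ Oksana ∩ Zara: 11:30–12:30.
Restricted to 11:45–15:45: 11:45–12:30.
Single common window of 45 minutes.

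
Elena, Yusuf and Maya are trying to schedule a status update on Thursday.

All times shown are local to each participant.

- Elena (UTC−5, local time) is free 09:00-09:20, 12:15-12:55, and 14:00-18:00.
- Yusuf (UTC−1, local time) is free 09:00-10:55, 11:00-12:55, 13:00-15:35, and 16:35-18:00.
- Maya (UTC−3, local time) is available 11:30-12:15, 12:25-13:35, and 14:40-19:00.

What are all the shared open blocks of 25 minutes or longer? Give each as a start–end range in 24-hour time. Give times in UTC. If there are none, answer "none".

none

Elena → UTC: 14:00–14:20, 17:15–17:55, 19:00–23:00.
Yusuf → UTC: 10:00–11:55, 12:00–13:55, 14:00–16:35, 17:35–19:00.
Maya → UTC: 14:30–15:15, 15:25–16:35, 17:40–22:00.
Elena ∩ Yusuf: 14:00–14:20, 17:35–17:55.
Elena ∩ Yusuf ∩ Maya: 17:40–17:55.
Windows ≥ 25 min: (none).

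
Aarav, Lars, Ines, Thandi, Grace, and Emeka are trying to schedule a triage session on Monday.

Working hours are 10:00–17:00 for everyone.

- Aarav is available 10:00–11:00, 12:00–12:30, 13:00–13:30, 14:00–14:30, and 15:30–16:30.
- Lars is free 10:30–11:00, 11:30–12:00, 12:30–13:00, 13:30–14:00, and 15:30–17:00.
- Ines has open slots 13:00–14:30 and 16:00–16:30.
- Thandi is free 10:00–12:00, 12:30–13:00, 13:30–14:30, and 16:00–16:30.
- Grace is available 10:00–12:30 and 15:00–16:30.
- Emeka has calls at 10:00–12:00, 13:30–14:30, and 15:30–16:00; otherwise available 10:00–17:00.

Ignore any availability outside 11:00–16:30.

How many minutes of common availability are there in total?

Emeka free within 10:00–17:00: 12:00–13:30, 14:30–15:30, 16:00–17:00.
Aarav ∩ Lars: 10:30–11:00, 15:30–16:30.
Aarav ∩ Lars ∩ Ines: 16:00–16:30.
Aarav ∩ Lars ∩ Ines ∩ Thandi: 16:00–16:30.
Aarav ∩ Lars ∩ Ines ∩ Thandi ∩ Grace: 16:00–16:30.
Aarav ∩ Lars ∩ Ines ∩ Thandi ∩ Grace ∩ Emeka: 16:00–16:30.
Restricted to 11:00–16:30: 16:00–16:30.
Total common minutes: 30.

30 minutes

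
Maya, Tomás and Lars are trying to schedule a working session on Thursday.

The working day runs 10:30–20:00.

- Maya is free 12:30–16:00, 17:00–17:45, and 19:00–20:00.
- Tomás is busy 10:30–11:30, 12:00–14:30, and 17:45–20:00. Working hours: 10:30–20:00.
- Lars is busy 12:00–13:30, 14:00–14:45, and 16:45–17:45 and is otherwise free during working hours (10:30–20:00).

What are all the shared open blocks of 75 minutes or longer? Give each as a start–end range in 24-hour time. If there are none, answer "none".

Tomás free within 10:30–20:00: 11:30–12:00, 14:30–17:45.
Lars free within 10:30–20:00: 10:30–12:00, 13:30–14:00, 14:45–16:45, 17:45–20:00.
Maya ∩ Tomás: 14:30–16:00, 17:00–17:45.
Maya ∩ Tomás ∩ Lars: 14:45–16:00.
Windows ≥ 75 min: 14:45–16:00.

14:45–16:00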